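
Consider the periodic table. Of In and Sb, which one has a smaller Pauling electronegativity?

In is in period 5, group 13; Sb is in period 5, group 15.
Smaller atoms with higher effective nuclear charge are more electronegative.
All lie in period 5, so electronegativity increases left to right.
So In has the smaller Pauling electronegativity (In < Sb).

In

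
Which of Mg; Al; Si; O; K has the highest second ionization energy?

After 1 electron has been removed, what remains? Mg⁺ still has 1 valence electron; Al⁺ still has 2 valence electrons; Si⁺ still has 3 valence electrons; O⁺ still has 5 valence electrons; K⁺ is the bare [Ar] core.
Usually core removal costs more than valence removal, but here the competition is close: a tightly held n=2 valence electron can cost more to remove than an n=3 core electron, so the actual values have to decide it.
Valence configurations: Mg⁺ [Ne]3s¹, Al⁺ [Ne]3s², Si⁺ [Ne]3s²3p¹, O⁺ [He]2s²2p³.
Si⁺ loses a lone 3p electron whereas Al⁺ must break into a filled 3s² pair, so IE_2(Al) > IE_2(Si) even though Si has the higher nuclear charge.
Tabulated IE_2 (kJ/mol): Mg 1451, Al 1817, Si 1577, O 3388, K 3052.
Hence IE_2: Mg < Si < Al < K < O.

O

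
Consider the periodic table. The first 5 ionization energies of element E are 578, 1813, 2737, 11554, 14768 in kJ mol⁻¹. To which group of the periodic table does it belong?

Group 13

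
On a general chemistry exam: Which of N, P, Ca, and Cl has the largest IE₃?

Ca

Consider each +2 ion: N²⁺ still has 3 valence electrons; P²⁺ still has 3 valence electrons; Ca²⁺ is the bare [Ar] core; Cl²⁺ still has 5 valence electrons.
Pulling an electron out of a noble-gas core costs far more than removing a remaining valence electron, so Ca sits at the high end of IE_3.
Valence configurations: N²⁺ [He]2s²2p¹, P²⁺ [Ne]3s²3p¹, Cl²⁺ [Ne]3s²3p³.
Tabulated IE_3 (kJ/mol): N 4578, P 2914, Ca 4912, Cl 3822.
Hence IE_3: P < Cl < N < Ca.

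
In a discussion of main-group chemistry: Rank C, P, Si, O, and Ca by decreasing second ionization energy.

O, C, P, Si, Ca

Consider each +1 ion: C⁺ still has 3 valence electrons; P⁺ still has 4 valence electrons; Si⁺ still has 3 valence electrons; O⁺ still has 5 valence electrons; Ca⁺ still has 1 valence electron.
All are still removing valence electrons, so compare the +1 ions as you would atoms: IE_2 generally rises across a period (higher Z_eff) and falls down a group (larger shell), subject to the usual subshell exceptions.
Valence configurations: C⁺ [He]2s²2p¹, P⁺ [Ne]3s²3p², Si⁺ [Ne]3s²3p¹, O⁺ [He]2s²2p³, Ca⁺ [Ar]4s¹.
Approximate IE_2 values (kJ/mol): C 2353, P 1907, Si 1577, O 3388, Ca 1145.
Hence IE_2: Ca < Si < P < C < O.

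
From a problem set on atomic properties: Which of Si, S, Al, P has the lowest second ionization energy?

Si

The second ionization energy removes an electron from the +1 ion. For each element: Si⁺ still has 3 valence electrons; S⁺ still has 5 valence electrons; Al⁺ still has 2 valence electrons; P⁺ still has 4 valence electrons.
All are still removing valence electrons, so compare the +1 ions as you would atoms: IE_2 generally rises across a period (higher Z_eff) and falls down a group (larger shell), subject to the usual subshell exceptions.
Valence configurations: Si⁺ [Ne]3s²3p¹, S⁺ [Ne]3s²3p³, Al⁺ [Ne]3s², P⁺ [Ne]3s²3p².
Si⁺ loses a lone 3p electron whereas Al⁺ must break into a filled 3s² pair, so IE_2(Al) > IE_2(Si) even though Si has the higher nuclear charge.
The numbers (kJ/mol): Si 1577, S 2252, Al 1817, P 1907.
Putting it together, IE_2: Si < Al < P < S.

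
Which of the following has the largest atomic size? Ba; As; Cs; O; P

O is in period 2, group 16; P is in period 3, group 15; As is in period 4, group 15; Cs is in period 6, group 1; Ba is in period 6, group 2.
Moving right in a period, electrons are added to the same shell under a stronger nuclear pull, so atoms get smaller; moving down, a new shell is opened and atoms get larger.
Neither a single period nor a single group — weigh both effects.
P > O: both effects reinforce here, so P is clearly the larger of the two.
As > P: they share group 15; the group trend gives As the larger value.
Ba > As: both effects reinforce here, so Ba is clearly the larger of the two.
Cs > Ba: both are in period 6; the period trend gives Cs the larger value.
Approximate values (pm): O 63, P 111, As 121, Cs 232, Ba 196.
The largest atomic size among these belongs to Cs.

Cs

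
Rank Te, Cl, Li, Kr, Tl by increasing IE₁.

Li, Tl, Te, Cl, Kr

Li is in period 2, group 1; Cl is in period 3, group 17; Kr is in period 4, group 18; Te is in period 5, group 16; Tl is in period 6, group 13.
IE₁ increases left→right with effective nuclear charge and decreases top→bottom as the valence shell moves farther out.
Neither a single period nor a single group — weigh both effects.
Tl > Li: period and group pull opposite ways; the across-period shift dominates (589 vs 520 kJ/mol).
Te > Tl: relative to Tl, both the across-period and down-group shifts push Te's first ionization energy up.
Cl > Te: both effects reinforce here, so Cl is clearly the higher of the two.
Kr > Cl: the two effects oppose for this pair; the across-period effect wins (1351 vs 1251 kJ/mol).
Approximate values (kJ/mol): Li 520, Cl 1251, Kr 1351, Te 869, Tl 589.
So from lowest to highest: Li < Tl < Te < Cl < Kr.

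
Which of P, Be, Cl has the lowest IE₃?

Consider each +2 ion: P²⁺ still has 3 valence electrons; Be²⁺ is the bare [He] core; Cl²⁺ still has 5 valence electrons.
Pulling an electron out of a noble-gas core costs far more than removing a remaining valence electron, so Be sits at the high end of IE_3.
Valence configurations: P²⁺ [Ne]3s²3p¹, Cl²⁺ [Ne]3s²3p³.
Tabulated IE_3 (kJ/mol): P 2914, Be 14849, Cl 3822.
Hence IE_3: P < Cl < Be.

P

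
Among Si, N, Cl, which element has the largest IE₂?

N

The second ionization energy removes an electron from the +1 ion. For each element: Si⁺ still has 3 valence electrons; N⁺ still has 4 valence electrons; Cl⁺ still has 6 valence electrons.
All are still removing valence electrons, so compare the +1 ions as you would atoms: IE_2 generally rises across a period (higher Z_eff) and falls down a group (larger shell), subject to the usual subshell exceptions.
Valence configurations: Si⁺ [Ne]3s²3p¹, N⁺ [He]2s²2p², Cl⁺ [Ne]3s²3p⁴.
Approximate IE_2 values (kJ/mol): Si 1577, N 2856, Cl 2298.
Hence IE_2: Si < Cl < N.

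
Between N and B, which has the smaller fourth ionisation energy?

N

After 3 electrons have been removed, what remains? N³⁺ still has 2 valence electrons; B³⁺ is the bare [He] core.
Pulling an electron out of a noble-gas core costs far more than removing a remaining valence electron, so B sits at the high end of IE_4.
Tabulated IE_4 (kJ/mol): N 7475, B 25026.
Putting it together, IE_4: N < B.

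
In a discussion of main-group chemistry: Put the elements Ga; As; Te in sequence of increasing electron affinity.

Ga, As, Te

Ga is in period 4, group 13; As is in period 4, group 15; Te is in period 5, group 16.
EA tends to increase across a period and decrease down a group, though the pattern is less regular than for IE or radius.
These span different periods and groups, so the two trends combine.
As > Ga: As lies to the right of Ga in period 4, so the across-period effect alone puts As higher.
Te > As: the two effects oppose for this pair; the across-period effect wins (190 vs 78 kJ/mol).
For reference (kJ/mol): Ga 29, As 78, Te 190.
So from lowest to highest: Ga < As < Te.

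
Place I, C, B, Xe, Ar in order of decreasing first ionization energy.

Ar > Xe > C > I > B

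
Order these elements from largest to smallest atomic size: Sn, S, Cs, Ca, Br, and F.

Cs > Ca > Sn > Br > S > F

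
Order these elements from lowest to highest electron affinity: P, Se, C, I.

P < C < Se < I

Electron affinity generally becomes more exothermic across a period toward the halogens and less exothermic down a group.
A diagonal step moves right (one effect) and down (the opposite effect) at once.
C > P: period and group pull opposite ways; the down-group shift dominates (122 vs 72 kJ/mol).
Se > C: period and group pull opposite ways; the across-period shift dominates (195 vs 122 kJ/mol).
I > Se: period and group pull opposite ways; the across-period shift dominates (295 vs 195 kJ/mol).
Tabulated electron affinity (kJ/mol): C 122, P 72, Se 195, I 295.
So from lowest to highest: P < C < Se < I.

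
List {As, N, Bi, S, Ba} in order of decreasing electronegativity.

Atoms toward the upper right of the periodic table pull bonding electrons most strongly.
These span different periods and groups, so the two trends combine.
Bi > Ba: Bi lies to the right of Ba in period 6, so the across-period effect alone puts Bi higher.
As > Bi: they share group 15; the group trend gives As the larger value.
S > As: both effects reinforce here, so S is clearly the higher of the two.
N > S: period and group pull opposite ways; the down-group shift dominates (3.04 vs 2.58).
Tabulated electronegativity (Pauling): N 3.04, S 2.58, As 2.18, Ba 0.89, Bi 2.02.
So from highest to lowest: N > S > As > Bi > Ba.

N, S, As, Bi, Ba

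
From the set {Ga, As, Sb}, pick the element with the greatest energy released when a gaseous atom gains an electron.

Sb

Ga is in period 4, group 13; As is in period 4, group 15; Sb is in period 5, group 15.
Atoms with high Z_eff and room in the valence shell (especially the halogens) have the most exothermic electron affinities.
These span different periods and groups, so the two trends combine.
As > Ga: As lies to the right of Ga in period 4, so the across-period effect alone puts As higher.
Sb > As: this pair runs against the simple trend — see the exception note.
Note the exception: Sb has a higher electron affinity than As, contrary to the simple trend — both are half-filled np³, but the pairing/repulsion penalty for the added electron shrinks as the p orbitals become larger and more diffuse down the group, and for Sb that outweighs the weaker nuclear attraction.
Tabulated electron affinity (kJ/mol): Ga 29, As 78, Sb 103.
The greatest energy released when a gaseous atom gains an electron among these belongs to Sb.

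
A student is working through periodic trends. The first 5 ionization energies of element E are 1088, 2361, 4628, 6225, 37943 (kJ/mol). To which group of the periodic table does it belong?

Group 14

Look for the largest jump between consecutive ionization energies: IE5/IE4 ≈ 6.1, far larger than any earlier ratio.
That jump marks the point where a core electron is being removed. So the atom has 4 valence electrons.
A main-group element with 4 valence electrons is in group 14.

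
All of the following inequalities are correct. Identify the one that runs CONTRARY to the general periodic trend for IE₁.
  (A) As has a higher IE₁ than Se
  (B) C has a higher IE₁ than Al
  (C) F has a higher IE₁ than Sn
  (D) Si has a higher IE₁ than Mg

The general trend: IE₁ increases across a period and decreases down a group.
(A) As (period 4, group 15) vs Se (period 4, group 16): the stated order contradicts the simple trend.
(B) C (period 2, group 14) vs Al (period 3, group 13): the stated order agrees with the simple trend.
(C) F (period 2, group 17) vs Sn (period 5, group 14): the stated order agrees with the simple trend.
(D) Si (period 3, group 14) vs Mg (period 3, group 2): the stated order agrees with the simple trend.
The exception is (A): Se (4p⁴) ionizes more easily than half-filled As (4p³).

(A)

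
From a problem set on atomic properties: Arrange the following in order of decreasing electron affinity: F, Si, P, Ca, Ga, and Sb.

F > Si > Sb > P > Ga > Ca

Electron affinity generally becomes more exothermic across a period toward the halogens and less exothermic down a group.
Here both period and group differ, so the two effects have to be weighed against each other.
Ga > Ca: Ga lies to the right of Ca in period 4, so the across-period effect alone puts Ga higher.
P > Ga: relative to Ga, both the across-period and down-group shifts push P's electron affinity up.
Sb > P: this pair runs against the simple trend — see the exception note.
Si > Sb: period and group pull opposite ways; the down-group shift dominates (134 vs 103 kJ/mol).
F > Si: relative to Si, both the across-period and down-group shifts push F's electron affinity up.
Note the exception: Sb has a higher electron affinity than P, contrary to the simple trend — both are half-filled np³, but the pairing/repulsion penalty for the added electron shrinks as the p orbitals become larger and more diffuse down the group, and for Sb that outweighs the weaker nuclear attraction.
Note the exception: Si has a higher electron affinity than P, contrary to the simple trend — adding an electron to P's half-filled 3p³ is unfavourable, so Si (3p²) has the more exothermic EA.
Approximate values (kJ/mol): F 328, Si 134, P 72, Ca 2, Ga 29, Sb 103.
So from highest to lowest: F > Si > Sb > P > Ga > Ca.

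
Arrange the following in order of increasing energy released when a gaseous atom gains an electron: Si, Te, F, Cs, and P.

Cs < P < Si < Te < F

F is in period 2, group 17; Si is in period 3, group 14; P is in period 3, group 15; Te is in period 5, group 16; Cs is in period 6, group 1.
Electron affinity generally becomes more exothermic across a period toward the halogens and less exothermic down a group.
Neither a single period nor a single group — weigh both effects.
P > Cs: relative to Cs, both the across-period and down-group shifts push P's electron affinity up.
Si > P: this pair runs against the simple trend — see the exception note.
Te > Si: the two effects oppose for this pair; the across-period effect wins (190 vs 134 kJ/mol).
F > Te: relative to Te, both the across-period and down-group shifts push F's electron affinity up.
Note the exception: Si has a higher electron affinity than P, contrary to the simple trend — adding an electron to P's half-filled 3p³ is unfavourable, so Si (3p²) has the more exothermic EA.
Tabulated electron affinity (kJ/mol): F 328, Si 134, P 72, Te 190, Cs 46.
So from lowest to highest: Cs < P < Si < Te < F.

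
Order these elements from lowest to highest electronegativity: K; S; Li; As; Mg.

K < Li < Mg < As < S

Li is in period 2, group 1; Mg is in period 3, group 2; S is in period 3, group 16; K is in period 4, group 1; As is in period 4, group 15.
EN rises left→right (higher Z_eff, smaller atoms) and falls top→bottom (larger, more shielded atoms).
These span different periods and groups, so the two trends combine.
Li > K: Li sits above K in group 1, so the down-group effect alone puts Li higher.
Mg > Li: period and group pull opposite ways; the across-period shift dominates (1.31 vs 0.98).
As > Mg: the two effects oppose for this pair; the across-period effect wins (2.18 vs 1.31).
S > As: both effects reinforce here, so S is clearly the higher of the two.
For reference (Pauling): Li 0.98, Mg 1.31, S 2.58, K 0.82, As 2.18.
So from lowest to highest: K < Li < Mg < As < S.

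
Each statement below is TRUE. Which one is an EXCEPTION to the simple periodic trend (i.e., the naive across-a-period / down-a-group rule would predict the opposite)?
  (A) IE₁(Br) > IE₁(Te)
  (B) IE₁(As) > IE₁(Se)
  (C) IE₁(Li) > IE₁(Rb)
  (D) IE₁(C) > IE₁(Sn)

The general trend: first ionisation energy increases across a period and decreases down a group.
(A) Br (period 4, group 17) vs Te (period 5, group 16): the stated order agrees with the simple trend.
(B) As (period 4, group 15) vs Se (period 4, group 16): the stated order contradicts the simple trend.
(C) Li (period 2, group 1) vs Rb (period 5, group 1): the stated order agrees with the simple trend.
(D) C (period 2, group 14) vs Sn (period 5, group 14): the stated order agrees with the simple trend.
The exception is (B): Se (4p⁴) ionizes more easily than half-filled As (4p³).

(B)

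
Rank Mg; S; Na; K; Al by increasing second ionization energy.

Mg < Al < S < K < Na

The second ionization energy removes an electron from the +1 ion. For each element: Mg⁺ still has 1 valence electron; S⁺ still has 5 valence electrons; Na⁺ is the bare [Ne] core; K⁺ is the bare [Ar] core; Al⁺ still has 2 valence electrons.
Core electrons are held far more tightly than valence electrons, so K and Na top the IE_2 order.
Valence configurations: Mg⁺ [Ne]3s¹, S⁺ [Ne]3s²3p³, Al⁺ [Ne]3s².
The numbers (kJ/mol): Mg 1451, S 2252, Na 4562, K 3052, Al 1817.
Hence IE_2: Mg < Al < S < K < Na.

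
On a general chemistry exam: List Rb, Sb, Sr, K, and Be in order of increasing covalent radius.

Be < Sb < Sr < K < Rb

Radius decreases left→right (rising Z_eff, same n) and increases top→bottom (higher n).
Neither a single period nor a single group — weigh both effects.
Sb > Be: the two effects oppose for this pair; the down-group effect wins (140 vs 102 pm).
Sr > Sb: both are in period 5; the period trend gives Sr the larger value.
K > Sr: period and group pull opposite ways; the across-period shift dominates (196 vs 185 pm).
Rb > K: Rb sits below K in group 1, so the down-group effect alone puts Rb larger.
Approximate values (pm): Be 102, K 196, Rb 210, Sr 185, Sb 140.
So from smallest to largest: Be < Sb < Sr < K < Rb.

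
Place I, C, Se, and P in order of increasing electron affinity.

P < C < Se < I

C is in period 2, group 14; P is in period 3, group 15; Se is in period 4, group 16; I is in period 5, group 17.
EA tends to increase across a period and decrease down a group, though the pattern is less regular than for IE or radius.
These sit on a diagonal, where the across-period and down-group effects partly cancel.
C > P: the two effects oppose for this pair; the down-group effect wins (122 vs 72 kJ/mol).
Se > C: the two effects oppose for this pair; the across-period effect wins (195 vs 122 kJ/mol).
I > Se: period and group pull opposite ways; the across-period shift dominates (295 vs 195 kJ/mol).
For reference (kJ/mol): C 122, P 72, Se 195, I 295.
So from lowest to highest: P < C < Se < I.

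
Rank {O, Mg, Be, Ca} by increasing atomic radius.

O < Be < Mg < Ca

Be is in period 2, group 2; O is in period 2, group 16; Mg is in period 3, group 2; Ca is in period 4, group 2.
Moving right in a period, electrons are added to the same shell under a stronger nuclear pull, so atoms get smaller; moving down, a new shell is opened and atoms get larger.
Neither a single period nor a single group — weigh both effects.
Be > O: both are in period 2; the period trend gives Be the larger value.
Mg > Be: they share group 2; the group trend gives Mg the larger value.
Ca > Mg: they share group 2; the group trend gives Ca the larger value.
For reference (pm): Be 102, O 63, Mg 139, Ca 171.
So from smallest to largest: O < Be < Mg < Ca.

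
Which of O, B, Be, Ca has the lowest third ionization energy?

After 2 electrons have been removed, what remains? O²⁺ still has 4 valence electrons; B²⁺ still has 1 valence electron; Be²⁺ is the bare [He] core; Ca²⁺ is the bare [Ar] core.
Usually core removal costs more than valence removal, but here the competition is close: a tightly held n=2 valence electron can cost more to remove than an n=3 core electron, so the actual values have to decide it.
Valence configurations: O²⁺ [He]2s²2p², B²⁺ [He]2s¹.
The numbers (kJ/mol): O 5300, B 3660, Be 14849, Ca 4912.
So the third ionization energies run B < Ca < O < Be.

B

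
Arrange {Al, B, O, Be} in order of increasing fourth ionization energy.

Consider each +3 ion: Al³⁺ is the bare [Ne] core; B³⁺ is the bare [He] core; O³⁺ still has 3 valence electrons; Be³⁺ is already 1 electron into the core.
Pulling an electron out of a noble-gas core costs far more than removing a remaining valence electron, so Al, Be and B sit at the high end of IE_4.
Approximate IE_4 values (kJ/mol): Al 11577, B 25026, O 7469, Be 21007.
So the fourth ionization energies run O < Al < Be < B.

O < Al < Be < B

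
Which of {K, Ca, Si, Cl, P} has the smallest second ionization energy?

Consider each +1 ion: K⁺ is the bare [Ar] core; Ca⁺ still has 1 valence electron; Si⁺ still has 3 valence electrons; Cl⁺ still has 6 valence electrons; P⁺ still has 4 valence electrons.
Core electrons are held far more tightly than valence electrons, so K tops the IE_2 order.
Valence configurations: Ca⁺ [Ar]4s¹, Si⁺ [Ne]3s²3p¹, Cl⁺ [Ne]3s²3p⁴, P⁺ [Ne]3s²3p².
Tabulated IE_2 (kJ/mol): K 3052, Ca 1145, Si 1577, Cl 2298, P 1907.
Putting it together, IE_2: Ca < Si < P < Cl < K.

Ca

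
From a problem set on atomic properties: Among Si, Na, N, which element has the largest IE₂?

The second ionization energy removes an electron from the +1 ion. For each element: Si⁺ still has 3 valence electrons; Na⁺ is the bare [Ne] core; N⁺ still has 4 valence electrons.
Core electrons are held far more tightly than valence electrons, so Na tops the IE_2 order.
Valence configurations: Si⁺ [Ne]3s²3p¹, N⁺ [He]2s²2p².
Approximate IE_2 values (kJ/mol): Si 1577, Na 4562, N 2856.
Putting it together, IE_2: Si < N < Na.

Na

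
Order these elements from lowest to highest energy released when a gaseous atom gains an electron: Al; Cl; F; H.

H is in period 1, group 1; F is in period 2, group 17; Al is in period 3, group 13; Cl is in period 3, group 17.
Electron affinity generally becomes more exothermic across a period toward the halogens and less exothermic down a group.
Neither a single period nor a single group — weigh both effects.
H > Al: the two effects oppose for this pair; the down-group effect wins (73 vs 42 kJ/mol).
F > H: period and group pull opposite ways; the across-period shift dominates (328 vs 73 kJ/mol).
Cl > F: this pair runs against the simple trend — see the exception note.
Note the exception: Cl has a higher electron affinity than F, contrary to the simple trend — F's small 2p subshell makes the incoming electron feel strong e⁻–e⁻ repulsion, so Cl actually releases more energy on gaining an electron.
Approximate values (kJ/mol): H 73, F 328, Al 42, Cl 349.
So from lowest to highest: Al < H < F < Cl.

Al, H, F, Cl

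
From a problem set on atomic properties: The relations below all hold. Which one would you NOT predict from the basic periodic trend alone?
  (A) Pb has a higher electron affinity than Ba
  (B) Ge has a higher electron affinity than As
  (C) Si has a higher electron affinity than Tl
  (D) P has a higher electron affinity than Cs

(B)

The general trend: electron affinity increases across a period and decreases down a group.
(A) Pb (period 6, group 14) vs Ba (period 6, group 2): the stated order agrees with the simple trend.
(B) Ge (period 4, group 14) vs As (period 4, group 15): the stated order contradicts the simple trend.
(C) Si (period 3, group 14) vs Tl (period 6, group 13): the stated order agrees with the simple trend.
(D) P (period 3, group 15) vs Cs (period 6, group 1): the stated order agrees with the simple trend.
The exception is (B): adding an electron to As's half-filled 4p³ is unfavourable, so Ge (4p²) has the more exothermic EA.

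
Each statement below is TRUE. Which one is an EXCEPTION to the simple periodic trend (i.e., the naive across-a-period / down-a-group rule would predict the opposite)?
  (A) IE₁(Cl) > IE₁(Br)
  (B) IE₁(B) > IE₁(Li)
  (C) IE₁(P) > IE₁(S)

(C)

The general trend: first ionization energy increases across a period and decreases down a group.
(A) Cl (period 3, group 17) vs Br (period 4, group 17): the stated order agrees with the simple trend.
(B) B (period 2, group 13) vs Li (period 2, group 1): the stated order agrees with the simple trend.
(C) P (period 3, group 15) vs S (period 3, group 16): the stated order contradicts the simple trend.
The exception is (C): S (3p⁴) ionizes more easily than half-filled P (3p³) because the paired 3p electron in S is pushed out by e⁻–e⁻ repulsion.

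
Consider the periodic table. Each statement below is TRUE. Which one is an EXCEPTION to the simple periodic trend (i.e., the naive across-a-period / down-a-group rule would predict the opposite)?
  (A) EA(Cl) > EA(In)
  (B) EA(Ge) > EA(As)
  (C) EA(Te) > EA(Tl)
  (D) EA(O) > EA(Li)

The general trend: electron affinity increases across a period and decreases down a group.
(A) Cl (period 3, group 17) vs In (period 5, group 13): the stated order agrees with the simple trend.
(B) Ge (period 4, group 14) vs As (period 4, group 15): the stated order contradicts the simple trend.
(C) Te (period 5, group 16) vs Tl (period 6, group 13): the stated order agrees with the simple trend.
(D) O (period 2, group 16) vs Li (period 2, group 1): the stated order agrees with the simple trend.
The exception is (B): adding an electron to As's half-filled 4p³ is unfavourable, so Ge (4p²) has the more exothermic EA.

(B)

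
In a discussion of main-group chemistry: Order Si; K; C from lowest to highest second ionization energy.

Si, C, K

The second ionization energy removes an electron from the +1 ion. For each element: Si⁺ still has 3 valence electrons; K⁺ is the bare [Ar] core; C⁺ still has 3 valence electrons.
Pulling an electron out of a noble-gas core costs far more than removing a remaining valence electron, so K sits at the high end of IE_2.
Valence configurations: Si⁺ [Ne]3s²3p¹, C⁺ [He]2s²2p¹.
The numbers (kJ/mol): Si 1577, K 3052, C 2353.
So the second ionization energies run Si < C < K.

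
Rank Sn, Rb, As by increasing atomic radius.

As, Sn, Rb

As is in period 4, group 15; Rb is in period 5, group 1; Sn is in period 5, group 14.
Moving right in a period, electrons are added to the same shell under a stronger nuclear pull, so atoms get smaller; moving down, a new shell is opened and atoms get larger.
These span different periods and groups, so the two trends combine.
Sn > As: relative to As, both the across-period and down-group shifts push Sn's atomic radius up.
Rb > Sn: both are in period 5; the period trend gives Rb the larger value.
Approximate values (pm): As 121, Rb 210, Sn 140.
So from smallest to largest: As < Sn < Rb.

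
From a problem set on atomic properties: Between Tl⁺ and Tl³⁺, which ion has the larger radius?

Tl⁺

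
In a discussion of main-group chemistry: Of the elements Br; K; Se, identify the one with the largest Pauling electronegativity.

Atoms toward the upper right of the periodic table pull bonding electrons most strongly.
All lie in period 4, so electronegativity increases left to right.
The largest Pauling electronegativity among these belongs to Br.

Br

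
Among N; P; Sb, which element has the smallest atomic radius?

N

N is in period 2, group 15; P is in period 3, group 15; Sb is in period 5, group 15.
Across a period the added protons contract the valence shell; down a group each new principal shell makes the atom larger.
All are in group 15, so atomic radius increases down the group.
The smallest atomic radius among these belongs to N.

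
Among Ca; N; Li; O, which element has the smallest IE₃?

N

The third ionization energy removes an electron from the +2 ion. For each element: Ca²⁺ is the bare [Ar] core; N²⁺ still has 3 valence electrons; Li²⁺ is already 1 electron into the core; O²⁺ still has 4 valence electrons.
Usually core removal costs more than valence removal, but here the competition is close: a tightly held n=2 valence electron can cost more to remove than an n=3 core electron, so the actual values have to decide it.
Valence configurations: N²⁺ [He]2s²2p¹, O²⁺ [He]2s²2p².
The numbers (kJ/mol): Ca 4912, N 4578, Li 11815, O 5300.
So the third ionization energies run N < Ca < O < Li.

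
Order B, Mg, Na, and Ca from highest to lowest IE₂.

Na > B > Mg > Ca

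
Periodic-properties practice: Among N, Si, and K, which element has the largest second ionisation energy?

After 1 electron has been removed, what remains? N⁺ still has 4 valence electrons; Si⁺ still has 3 valence electrons; K⁺ is the bare [Ar] core.
Pulling an electron out of a noble-gas core costs far more than removing a remaining valence electron, so K sits at the high end of IE_2.
Valence configurations: N⁺ [He]2s²2p², Si⁺ [Ne]3s²3p¹.
Approximate IE_2 values (kJ/mol): N 2856, Si 1577, K 3052.
Hence IE_2: Si < N < K.

K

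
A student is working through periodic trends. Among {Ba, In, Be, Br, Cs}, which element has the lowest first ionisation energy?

Cs

Be is in period 2, group 2; Br is in period 4, group 17; In is in period 5, group 13; Cs is in period 6, group 1; Ba is in period 6, group 2.
First ionization energy rises across a period (greater Z_eff holds electrons more tightly) and falls down a group (valence electrons are farther from the nucleus).
Neither a single period nor a single group — weigh both effects.
Ba > Cs: Ba lies to the right of Cs in period 6, so the across-period effect alone puts Ba higher.
In > Ba: relative to Ba, both the across-period and down-group shifts push In's first ionization energy up.
Be > In: the two effects oppose for this pair; the down-group effect wins (900 vs 558 kJ/mol).
Br > Be: period and group pull opposite ways; the across-period shift dominates (1140 vs 900 kJ/mol).
Tabulated first ionization energy (kJ/mol): Be 900, Br 1140, In 558, Cs 376, Ba 503.
The lowest first ionisation energy among these belongs to Cs.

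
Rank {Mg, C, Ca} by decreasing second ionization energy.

C > Mg > Ca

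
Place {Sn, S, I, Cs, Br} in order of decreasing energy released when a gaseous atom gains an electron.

Br > I > S > Sn > Cs

Adding an electron releases more energy for atoms nearer the top right (short of the noble gases).
Neither a single period nor a single group — weigh both effects.
Sn > Cs: both effects reinforce here, so Sn is clearly the higher of the two.
S > Sn: relative to Sn, both the across-period and down-group shifts push S's electron affinity up.
I > S: period and group pull opposite ways; the across-period shift dominates (295 vs 200 kJ/mol).
Br > I: Br sits above I in group 17, so the down-group effect alone puts Br higher.
For reference (kJ/mol): S 200, Br 325, Sn 107, I 295, Cs 46.
So from highest to lowest: Br > I > S > Sn > Cs.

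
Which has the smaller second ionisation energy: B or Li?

B

IE_2 is the cost of taking one more electron from the +1 cation: B⁺ still has 2 valence electrons; Li⁺ is the bare [He] core.
Breaking into a closed-shell core is much more expensive than removing a leftover valence electron — Li has the largest IE_2 here.
Approximate IE_2 values (kJ/mol): B 2427, Li 7298.
Hence IE_2: B < Li.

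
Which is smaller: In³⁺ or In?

In³⁺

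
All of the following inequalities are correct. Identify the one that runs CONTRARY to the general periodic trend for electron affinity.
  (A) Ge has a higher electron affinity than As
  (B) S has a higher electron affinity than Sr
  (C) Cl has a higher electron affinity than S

(A)

The general trend: electron affinity increases across a period and decreases down a group.
(A) Ge (period 4, group 14) vs As (period 4, group 15): the stated order contradicts the simple trend.
(B) S (period 3, group 16) vs Sr (period 5, group 2): the stated order agrees with the simple trend.
(C) Cl (period 3, group 17) vs S (period 3, group 16): the stated order agrees with the simple trend.
The exception is (A): adding an electron to As's half-filled 4p³ is unfavourable, so Ge (4p²) has the more exothermic EA.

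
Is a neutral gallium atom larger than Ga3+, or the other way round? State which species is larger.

Forming Ga3+ removes 3 electrons from Ga. Fewer electrons for the same nuclear charge means less shielding and a higher Z_eff on the remaining electrons, and for main-group metals the entire outer shell is lost.
A cation is smaller than its parent atom: Ga3+ < Ga.

Ga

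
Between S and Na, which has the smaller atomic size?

S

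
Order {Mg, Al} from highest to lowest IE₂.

The second ionization energy removes an electron from the +1 ion. For each element: Mg⁺ still has 1 valence electron; Al⁺ still has 2 valence electrons.
All are still removing valence electrons, so compare the +1 ions as you would atoms: IE_2 generally rises across a period (higher Z_eff) and falls down a group (larger shell), subject to the usual subshell exceptions.
Valence configurations: Mg⁺ [Ne]3s¹, Al⁺ [Ne]3s².
Tabulated IE_2 (kJ/mol): Mg 1451, Al 1817.
Overall IE_2 order: Mg < Al.

Al, Mg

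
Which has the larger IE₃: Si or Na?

The third ionization energy removes an electron from the +2 ion. For each element: Si²⁺ still has 2 valence electrons; Na²⁺ is already 1 electron into the core.
Breaking into a closed-shell core is much more expensive than removing a leftover valence electron — Na has the largest IE_3 here.
Tabulated IE_3 (kJ/mol): Si 3232, Na 6910.
So the third ionization energies run Si < Na.

Na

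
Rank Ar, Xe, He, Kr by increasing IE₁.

Xe < Kr < Ar < He

He is in period 1, group 18; Ar is in period 3, group 18; Kr is in period 4, group 18; Xe is in period 5, group 18.
IE₁ increases left→right with effective nuclear charge and decreases top→bottom as the valence shell moves farther out.
All are in group 18, so first ionization energy increases up the group.
So from lowest to highest: Xe < Kr < Ar < He.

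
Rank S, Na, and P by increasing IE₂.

The second ionization energy removes an electron from the +1 ion. For each element: S⁺ still has 5 valence electrons; Na⁺ is the bare [Ne] core; P⁺ still has 4 valence electrons.
Breaking into a closed-shell core is much more expensive than removing a leftover valence electron — Na has the largest IE_2 here.
Valence configurations: S⁺ [Ne]3s²3p³, P⁺ [Ne]3s²3p².
Tabulated IE_2 (kJ/mol): S 2252, Na 4562, P 1907.
Hence IE_2: P < S < Na.

P < S < Na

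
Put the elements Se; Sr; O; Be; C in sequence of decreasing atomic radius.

Sr, Se, Be, C, O

Be is in period 2, group 2; C is in period 2, group 14; O is in period 2, group 16; Se is in period 4, group 16; Sr is in period 5, group 2.
Moving right in a period, electrons are added to the same shell under a stronger nuclear pull, so atoms get smaller; moving down, a new shell is opened and atoms get larger.
Here both period and group differ, so the two effects have to be weighed against each other.
C > O: both are in period 2; the period trend gives C the larger value.
Be > C: both are in period 2; the period trend gives Be the larger value.
Se > Be: the two effects oppose for this pair; the down-group effect wins (116 vs 102 pm).
Sr > Se: relative to Se, both the across-period and down-group shifts push Sr's atomic radius up.
Tabulated atomic radius (pm): Be 102, C 75, O 63, Se 116, Sr 185.
So from largest to smallest: Sr > Se > Be > C > O.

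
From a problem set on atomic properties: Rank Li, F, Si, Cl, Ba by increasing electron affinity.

Li is in period 2, group 1; F is in period 2, group 17; Si is in period 3, group 14; Cl is in period 3, group 17; Ba is in period 6, group 2.
EA tends to increase across a period and decrease down a group, though the pattern is less regular than for IE or radius.
Neither a single period nor a single group — weigh both effects.
Li > Ba: the two effects oppose for this pair; the down-group effect wins (60 vs 14 kJ/mol).
Si > Li: period and group pull opposite ways; the across-period shift dominates (134 vs 60 kJ/mol).
F > Si: both effects reinforce here, so F is clearly the higher of the two.
Cl > F: this pair runs against the simple trend — see the exception note.
Note the exception: Cl has a higher electron affinity than F, contrary to the simple trend — F's small 2p subshell makes the incoming electron feel strong e⁻–e⁻ repulsion, so Cl actually releases more energy on gaining an electron.
For reference (kJ/mol): Li 60, F 328, Si 134, Cl 349, Ba 14.
So from lowest to highest: Ba < Li < Si < F < Cl.

Ba < Li < Si < F < Cl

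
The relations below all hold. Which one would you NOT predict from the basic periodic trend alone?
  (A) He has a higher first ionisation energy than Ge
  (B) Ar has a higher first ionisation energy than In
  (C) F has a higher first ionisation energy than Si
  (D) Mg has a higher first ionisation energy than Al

(D)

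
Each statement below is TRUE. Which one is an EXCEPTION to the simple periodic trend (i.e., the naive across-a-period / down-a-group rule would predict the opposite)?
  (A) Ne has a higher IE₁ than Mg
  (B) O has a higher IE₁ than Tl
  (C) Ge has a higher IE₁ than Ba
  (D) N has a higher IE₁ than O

(D)

The general trend: IE₁ increases across a period and decreases down a group.
(A) Ne (period 2, group 18) vs Mg (period 3, group 2): the stated order agrees with the simple trend.
(B) O (period 2, group 16) vs Tl (period 6, group 13): the stated order agrees with the simple trend.
(C) Ge (period 4, group 14) vs Ba (period 6, group 2): the stated order agrees with the simple trend.
(D) N (period 2, group 15) vs O (period 2, group 16): the stated order contradicts the simple trend.
The exception is (D): pairing an electron in O's 2p⁴ costs repulsion energy, so O ionizes more easily than half-filled N (2p³).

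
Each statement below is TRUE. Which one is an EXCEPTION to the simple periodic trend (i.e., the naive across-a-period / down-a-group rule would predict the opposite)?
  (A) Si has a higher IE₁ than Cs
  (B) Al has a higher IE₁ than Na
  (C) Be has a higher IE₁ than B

(C)

The general trend: IE₁ increases across a period and decreases down a group.
(A) Si (period 3, group 14) vs Cs (period 6, group 1): the stated order agrees with the simple trend.
(B) Al (period 3, group 13) vs Na (period 3, group 1): the stated order agrees with the simple trend.
(C) Be (period 2, group 2) vs B (period 2, group 13): the stated order contradicts the simple trend.
The exception is (C): removing B's lone 2p electron is easier than breaking Be's filled 2s².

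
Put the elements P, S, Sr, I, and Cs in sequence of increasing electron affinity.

P is in period 3, group 15; S is in period 3, group 16; Sr is in period 5, group 2; I is in period 5, group 17; Cs is in period 6, group 1.
Adding an electron releases more energy for atoms nearer the top right (short of the noble gases).
Neither a single period nor a single group — weigh both effects.
Cs > Sr: this pair runs against the simple trend — see the exception note.
P > Cs: relative to Cs, both the across-period and down-group shifts push P's electron affinity up.
S > P: both are in period 3; the period trend gives S the larger value.
I > S: period and group pull opposite ways; the across-period shift dominates (295 vs 200 kJ/mol).
Note the exception: Cs has a higher electron affinity than Sr, contrary to the simple trend — adding an electron to Sr (ns²) has to open a new, higher-energy np subshell, which is unfavourable.
Tabulated electron affinity (kJ/mol): P 72, S 200, Sr 5, I 295, Cs 46.
So from lowest to highest: Sr < Cs < P < S < I.

Sr, Cs, P, S, I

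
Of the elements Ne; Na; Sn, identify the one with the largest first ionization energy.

Ne

Ne is in period 2, group 18; Na is in period 3, group 1; Sn is in period 5, group 14.
IE₁ increases left→right with effective nuclear charge and decreases top→bottom as the valence shell moves farther out.
Neither a single period nor a single group — weigh both effects.
Sn > Na: period and group pull opposite ways; the across-period shift dominates (709 vs 496 kJ/mol).
Ne > Sn: both effects reinforce here, so Ne is clearly the higher of the two.
Approximate values (kJ/mol): Ne 2081, Na 496, Sn 709.
The largest first ionization energy among these belongs to Ne.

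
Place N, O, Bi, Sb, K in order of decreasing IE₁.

N is in period 2, group 15; O is in period 2, group 16; K is in period 4, group 1; Sb is in period 5, group 15; Bi is in period 6, group 15.
First ionization energy rises across a period (greater Z_eff holds electrons more tightly) and falls down a group (valence electrons are farther from the nucleus).
Neither a single period nor a single group — weigh both effects.
Bi > K: the two effects oppose for this pair; the across-period effect wins (703 vs 419 kJ/mol).
Sb > Bi: Sb sits above Bi in group 15, so the down-group effect alone puts Sb higher.
O > Sb: both effects reinforce here, so O is clearly the higher of the two.
N > O: this pair runs against the simple trend — see the exception note.
Note the exception: N has a higher first ionization energy than O, contrary to the simple trend — pairing an electron in O's 2p⁴ costs repulsion energy, so O ionizes more easily than half-filled N (2p³).
Tabulated first ionization energy (kJ/mol): N 1402, O 1314, K 419, Sb 831, Bi 703.
So from highest to lowest: N > O > Sb > Bi > K.

N, O, Sb, Bi, K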